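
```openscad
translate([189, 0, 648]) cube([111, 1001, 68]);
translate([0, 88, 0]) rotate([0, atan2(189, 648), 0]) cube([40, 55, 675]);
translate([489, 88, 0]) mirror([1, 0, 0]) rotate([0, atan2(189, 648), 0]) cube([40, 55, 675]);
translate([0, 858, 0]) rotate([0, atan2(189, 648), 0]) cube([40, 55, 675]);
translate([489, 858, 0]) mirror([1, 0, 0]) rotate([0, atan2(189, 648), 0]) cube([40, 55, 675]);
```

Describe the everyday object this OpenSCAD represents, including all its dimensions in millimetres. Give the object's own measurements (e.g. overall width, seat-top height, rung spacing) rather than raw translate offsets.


A sawhorse. A 111×1001×68 mm beam (x, y, z) sits on two A-frame leg pairs. Each pair is two raked legs of 40×55 mm section (55 mm along y) splaying symmetrically in x. Each leg rises 648 mm vertically over 189 mm of horizontal reach and is 675 mm long along its own axis. Every leg's outer bottom edge rests on the floor and its outer top edge meets a bottom edge of the beam — the left legs (tilting toward +x) meet the beam's −x bottom edge, the right legs (their mirror images, tilting toward −x) meet its +x bottom edge — so the leg tops tuck under the beam, the beam's underside is 648 mm above the floor, and the feet are 489 mm apart outside-to-outside with the beam centred between them. The two leg pairs are set in 88 mm from either end of the beam.


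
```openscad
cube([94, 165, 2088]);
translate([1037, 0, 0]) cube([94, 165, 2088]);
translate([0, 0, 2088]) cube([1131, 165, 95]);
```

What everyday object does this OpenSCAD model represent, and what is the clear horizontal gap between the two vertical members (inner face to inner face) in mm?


A door frame. The clear opening width is 943 mm.

Two 2088 mm tall posts with a header on top — a door frame. The left jamb is 94 mm wide at x = 0; the right jamb starts at x = 1037. The clear opening is 1037 − 94 = 943 mm.


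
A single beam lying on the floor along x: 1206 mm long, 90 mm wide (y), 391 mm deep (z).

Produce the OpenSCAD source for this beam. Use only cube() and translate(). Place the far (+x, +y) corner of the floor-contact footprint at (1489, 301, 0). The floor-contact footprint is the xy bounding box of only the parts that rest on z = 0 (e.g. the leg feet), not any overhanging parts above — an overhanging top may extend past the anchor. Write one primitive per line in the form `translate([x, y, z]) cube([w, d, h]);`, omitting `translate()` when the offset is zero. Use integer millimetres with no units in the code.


translate([283, 211, 0]) cube([1206, 90, 391]);


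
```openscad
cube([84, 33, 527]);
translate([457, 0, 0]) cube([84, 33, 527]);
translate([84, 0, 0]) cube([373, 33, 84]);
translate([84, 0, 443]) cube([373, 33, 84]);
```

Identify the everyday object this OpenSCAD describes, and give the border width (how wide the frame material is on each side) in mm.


A picture frame. The border width is 84 mm.

Four thin pieces enclosing a rectangular opening — a picture frame. The two full-height stiles are 527 mm tall; the top rail sits at z = 443 and is 84 mm tall, so the border above the opening is 527 − 443 = 84 mm, matching the stile x-width.


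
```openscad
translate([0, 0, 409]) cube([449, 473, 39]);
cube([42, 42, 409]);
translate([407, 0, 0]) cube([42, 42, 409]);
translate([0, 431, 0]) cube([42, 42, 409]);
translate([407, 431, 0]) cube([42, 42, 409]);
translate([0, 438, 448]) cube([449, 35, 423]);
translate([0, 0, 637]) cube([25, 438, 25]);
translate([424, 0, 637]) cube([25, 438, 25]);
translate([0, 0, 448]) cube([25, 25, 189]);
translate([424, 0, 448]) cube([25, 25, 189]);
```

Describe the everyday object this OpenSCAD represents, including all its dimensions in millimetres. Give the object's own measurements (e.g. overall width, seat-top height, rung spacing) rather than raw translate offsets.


A chair. The seat is a 449×473×39 mm slab with its top at z = 448 mm, on four 42×42 mm corner legs (flush with the seat edges, standing on z = 0). A flat backrest 35 mm thick, 423 mm tall, spans the full seat width and rises from the seat top along its +y edge, rear face flush with the rear of the seat. Two armrests of 25×25 mm section run along each side from the seat's front edge to the front of the backrest, top faces 214 mm above the seat top and outer faces flush with the seat's x-edges; a 25×25 mm post under the front of each armrest stands on the seat at the front corner.


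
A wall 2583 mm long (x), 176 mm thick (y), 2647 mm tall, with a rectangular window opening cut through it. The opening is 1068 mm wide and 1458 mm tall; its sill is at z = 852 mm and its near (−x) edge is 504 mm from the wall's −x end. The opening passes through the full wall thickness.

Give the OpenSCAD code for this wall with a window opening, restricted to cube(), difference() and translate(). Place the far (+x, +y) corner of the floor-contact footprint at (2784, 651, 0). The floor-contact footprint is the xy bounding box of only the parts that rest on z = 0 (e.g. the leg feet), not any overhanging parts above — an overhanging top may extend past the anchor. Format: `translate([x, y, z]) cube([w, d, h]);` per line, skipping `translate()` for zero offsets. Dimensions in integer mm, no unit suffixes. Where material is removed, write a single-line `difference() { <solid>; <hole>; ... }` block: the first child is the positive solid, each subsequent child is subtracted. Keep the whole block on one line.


difference() { translate([201, 475, 0]) cube([2583, 176, 2647]); translate([705, 475, 852]) cube([1068, 176, 1458]); }


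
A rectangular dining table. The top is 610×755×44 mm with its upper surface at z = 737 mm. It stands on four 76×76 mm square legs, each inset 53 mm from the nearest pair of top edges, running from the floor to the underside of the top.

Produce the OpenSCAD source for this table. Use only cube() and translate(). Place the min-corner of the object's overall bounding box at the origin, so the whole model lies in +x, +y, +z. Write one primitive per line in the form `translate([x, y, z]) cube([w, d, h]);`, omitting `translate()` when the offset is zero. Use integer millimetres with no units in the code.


translate([0, 0, 693]) cube([610, 755, 44]);
translate([53, 53, 0]) cube([76, 76, 693]);
translate([481, 53, 0]) cube([76, 76, 693]);
translate([53, 626, 0]) cube([76, 76, 693]);
translate([481, 626, 0]) cube([76, 76, 693]);


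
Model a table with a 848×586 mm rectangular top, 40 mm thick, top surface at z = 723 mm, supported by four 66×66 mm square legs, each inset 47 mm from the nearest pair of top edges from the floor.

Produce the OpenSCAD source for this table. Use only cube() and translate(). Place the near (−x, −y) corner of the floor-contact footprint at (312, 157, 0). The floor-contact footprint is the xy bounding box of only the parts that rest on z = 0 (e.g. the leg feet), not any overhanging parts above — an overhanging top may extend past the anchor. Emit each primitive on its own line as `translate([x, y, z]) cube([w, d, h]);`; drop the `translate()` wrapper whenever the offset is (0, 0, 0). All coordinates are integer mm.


// leg_h = 723 - 40 = 683
translate([265, 110, 683]) cube([848, 586, 40]);
translate([312, 157, 0]) cube([66, 66, 683]);
translate([1000, 157, 0]) cube([66, 66, 683]);
translate([312, 583, 0]) cube([66, 66, 683]);
translate([1000, 583, 0]) cube([66, 66, 683]);


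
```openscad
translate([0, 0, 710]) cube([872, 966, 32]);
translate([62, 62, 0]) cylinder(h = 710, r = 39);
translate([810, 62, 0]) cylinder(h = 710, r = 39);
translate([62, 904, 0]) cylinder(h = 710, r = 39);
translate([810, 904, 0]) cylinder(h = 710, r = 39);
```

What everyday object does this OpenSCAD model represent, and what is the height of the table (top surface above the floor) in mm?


A table. The table height is 742 mm.

A 872×966×32 slab sits at z = 710 on four Ø78 mm round legs — a table. The top surface is at 710 + 32 = 742 mm.


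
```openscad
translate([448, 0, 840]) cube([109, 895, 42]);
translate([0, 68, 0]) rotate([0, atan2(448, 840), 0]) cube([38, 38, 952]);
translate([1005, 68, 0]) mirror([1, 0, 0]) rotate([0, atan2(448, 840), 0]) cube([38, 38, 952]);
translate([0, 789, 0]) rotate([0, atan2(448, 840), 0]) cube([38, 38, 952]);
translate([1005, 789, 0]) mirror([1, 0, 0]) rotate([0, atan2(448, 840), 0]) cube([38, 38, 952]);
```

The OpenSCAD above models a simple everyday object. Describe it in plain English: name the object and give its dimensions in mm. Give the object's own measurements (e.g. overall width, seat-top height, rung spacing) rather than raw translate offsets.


A sawhorse. A 109×895×42 mm beam (x, y, z) sits on two A-frame leg pairs. Each pair is two raked legs of 38×38 mm section (38 mm along y) splaying symmetrically in x. Each leg rises 840 mm vertically over 448 mm of horizontal reach and is 952 mm long along its own axis. Every leg's outer bottom edge rests on the floor and its outer top edge meets a bottom edge of the beam — the left legs (tilting toward +x) meet the beam's −x bottom edge, the right legs (their mirror images, tilting toward −x) meet its +x bottom edge — so the leg tops tuck under the beam, the beam's underside is 840 mm above the floor, and the feet are 1005 mm apart outside-to-outside with the beam centred between them. The two leg pairs are set in 68 mm from either end of the beam.


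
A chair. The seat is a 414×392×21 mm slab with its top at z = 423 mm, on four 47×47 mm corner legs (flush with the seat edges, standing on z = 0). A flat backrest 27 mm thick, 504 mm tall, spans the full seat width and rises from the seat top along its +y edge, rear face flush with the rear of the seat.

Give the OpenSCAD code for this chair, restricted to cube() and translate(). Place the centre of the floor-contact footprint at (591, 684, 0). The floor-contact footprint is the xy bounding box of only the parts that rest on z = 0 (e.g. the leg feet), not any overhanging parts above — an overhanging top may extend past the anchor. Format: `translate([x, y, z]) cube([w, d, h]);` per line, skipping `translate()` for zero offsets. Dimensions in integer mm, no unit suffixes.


translate([384, 488, 402]) cube([414, 392, 21]);
translate([384, 488, 0]) cube([47, 47, 402]);
translate([751, 488, 0]) cube([47, 47, 402]);
translate([384, 833, 0]) cube([47, 47, 402]);
translate([751, 833, 0]) cube([47, 47, 402]);
translate([384, 853, 423]) cube([414, 27, 504]);


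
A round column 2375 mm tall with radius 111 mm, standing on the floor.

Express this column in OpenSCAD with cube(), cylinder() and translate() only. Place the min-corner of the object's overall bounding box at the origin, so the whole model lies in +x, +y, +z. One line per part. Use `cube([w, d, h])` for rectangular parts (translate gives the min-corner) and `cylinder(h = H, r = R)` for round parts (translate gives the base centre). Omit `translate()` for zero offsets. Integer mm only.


translate([111, 111, 0]) cylinder(h = 2375, r = 111);


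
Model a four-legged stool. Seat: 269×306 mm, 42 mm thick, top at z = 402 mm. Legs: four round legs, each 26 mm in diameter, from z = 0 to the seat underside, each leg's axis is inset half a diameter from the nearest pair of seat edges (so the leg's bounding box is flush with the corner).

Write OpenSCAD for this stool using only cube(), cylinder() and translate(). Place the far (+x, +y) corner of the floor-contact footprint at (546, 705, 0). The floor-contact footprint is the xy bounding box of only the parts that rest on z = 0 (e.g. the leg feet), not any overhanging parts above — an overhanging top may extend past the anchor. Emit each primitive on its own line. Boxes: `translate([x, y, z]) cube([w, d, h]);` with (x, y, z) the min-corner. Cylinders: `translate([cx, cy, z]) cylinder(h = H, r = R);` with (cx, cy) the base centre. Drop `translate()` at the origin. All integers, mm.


translate([277, 399, 360]) cube([269, 306, 42]);
translate([290, 412, 0]) cylinder(h = 360, r = 13);
translate([533, 412, 0]) cylinder(h = 360, r = 13);
translate([290, 692, 0]) cylinder(h = 360, r = 13);
translate([533, 692, 0]) cylinder(h = 360, r = 13);


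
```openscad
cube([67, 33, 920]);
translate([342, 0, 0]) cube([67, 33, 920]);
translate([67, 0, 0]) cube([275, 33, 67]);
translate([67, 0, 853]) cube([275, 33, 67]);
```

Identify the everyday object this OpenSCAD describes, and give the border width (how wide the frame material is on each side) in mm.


A picture frame. The border width is 67 mm.

Four thin pieces enclosing a rectangular opening — a picture frame. The two full-height stiles are 920 mm tall; the top rail sits at z = 853 and is 67 mm tall, so the border above the opening is 920 − 853 = 67 mm, matching the stile x-width.


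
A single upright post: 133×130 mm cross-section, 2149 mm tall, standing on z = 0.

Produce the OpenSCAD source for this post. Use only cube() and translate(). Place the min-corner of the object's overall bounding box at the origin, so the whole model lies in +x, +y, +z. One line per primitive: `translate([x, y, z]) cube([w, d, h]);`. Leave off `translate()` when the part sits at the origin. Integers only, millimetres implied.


cube([133, 130, 2149]);


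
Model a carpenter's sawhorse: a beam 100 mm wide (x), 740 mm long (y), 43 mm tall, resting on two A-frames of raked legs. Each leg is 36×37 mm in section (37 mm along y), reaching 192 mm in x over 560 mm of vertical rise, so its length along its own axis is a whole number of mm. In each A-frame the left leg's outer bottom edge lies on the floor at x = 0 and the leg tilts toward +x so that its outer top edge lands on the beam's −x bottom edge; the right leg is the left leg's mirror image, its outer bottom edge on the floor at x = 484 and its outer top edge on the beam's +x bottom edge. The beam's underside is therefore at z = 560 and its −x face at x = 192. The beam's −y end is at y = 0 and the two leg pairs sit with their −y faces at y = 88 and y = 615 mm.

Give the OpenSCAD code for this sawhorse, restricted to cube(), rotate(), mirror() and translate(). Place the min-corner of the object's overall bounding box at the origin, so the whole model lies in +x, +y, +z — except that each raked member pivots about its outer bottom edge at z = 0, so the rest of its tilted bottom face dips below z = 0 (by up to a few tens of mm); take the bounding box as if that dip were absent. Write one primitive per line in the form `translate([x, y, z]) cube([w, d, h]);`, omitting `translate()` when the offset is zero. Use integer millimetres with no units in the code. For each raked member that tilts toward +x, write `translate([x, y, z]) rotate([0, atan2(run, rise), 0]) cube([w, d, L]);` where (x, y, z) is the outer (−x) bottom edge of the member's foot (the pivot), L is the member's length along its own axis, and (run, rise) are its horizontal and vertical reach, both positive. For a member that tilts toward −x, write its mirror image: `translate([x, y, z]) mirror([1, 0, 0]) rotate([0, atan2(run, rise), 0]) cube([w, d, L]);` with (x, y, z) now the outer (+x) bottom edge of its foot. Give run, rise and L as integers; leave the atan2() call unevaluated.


translate([192, 0, 560]) cube([100, 740, 43]);
translate([0, 88, 0]) rotate([0, atan2(192, 560), 0]) cube([36, 37, 592]);
translate([484, 88, 0]) mirror([1, 0, 0]) rotate([0, atan2(192, 560), 0]) cube([36, 37, 592]);
translate([0, 615, 0]) rotate([0, atan2(192, 560), 0]) cube([36, 37, 592]);
translate([484, 615, 0]) mirror([1, 0, 0]) rotate([0, atan2(192, 560), 0]) cube([36, 37, 592]);


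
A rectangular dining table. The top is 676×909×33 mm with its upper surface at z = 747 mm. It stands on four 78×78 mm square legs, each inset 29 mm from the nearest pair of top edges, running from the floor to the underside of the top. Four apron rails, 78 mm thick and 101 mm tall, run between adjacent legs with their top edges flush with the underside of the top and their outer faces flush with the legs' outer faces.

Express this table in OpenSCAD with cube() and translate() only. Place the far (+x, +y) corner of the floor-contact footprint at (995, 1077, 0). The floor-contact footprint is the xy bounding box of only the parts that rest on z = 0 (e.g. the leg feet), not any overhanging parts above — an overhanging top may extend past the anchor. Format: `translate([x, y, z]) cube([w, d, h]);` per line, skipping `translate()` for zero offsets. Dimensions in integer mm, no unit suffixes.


// leg_h = 747 - 33 = 714
// apron z = 714 - 101 = 613
translate([348, 197, 714]) cube([676, 909, 33]);
translate([377, 226, 0]) cube([78, 78, 714]);
translate([917, 226, 0]) cube([78, 78, 714]);
translate([377, 999, 0]) cube([78, 78, 714]);
translate([917, 999, 0]) cube([78, 78, 714]);
translate([455, 226, 613]) cube([462, 78, 101]);
translate([455, 999, 613]) cube([462, 78, 101]);
translate([377, 304, 613]) cube([78, 695, 101]);
translate([917, 304, 613]) cube([78, 695, 101]);


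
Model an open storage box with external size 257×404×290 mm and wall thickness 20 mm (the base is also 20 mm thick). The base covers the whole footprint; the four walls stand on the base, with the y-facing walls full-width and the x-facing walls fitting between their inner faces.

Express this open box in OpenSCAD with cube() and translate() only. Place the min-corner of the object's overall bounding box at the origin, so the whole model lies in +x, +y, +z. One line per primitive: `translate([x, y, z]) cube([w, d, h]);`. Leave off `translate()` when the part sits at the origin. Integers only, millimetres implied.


cube([257, 404, 20]);
translate([0, 0, 20]) cube([257, 20, 270]);
translate([0, 384, 20]) cube([257, 20, 270]);
translate([0, 20, 20]) cube([20, 364, 270]);
translate([237, 20, 20]) cube([20, 364, 270]);


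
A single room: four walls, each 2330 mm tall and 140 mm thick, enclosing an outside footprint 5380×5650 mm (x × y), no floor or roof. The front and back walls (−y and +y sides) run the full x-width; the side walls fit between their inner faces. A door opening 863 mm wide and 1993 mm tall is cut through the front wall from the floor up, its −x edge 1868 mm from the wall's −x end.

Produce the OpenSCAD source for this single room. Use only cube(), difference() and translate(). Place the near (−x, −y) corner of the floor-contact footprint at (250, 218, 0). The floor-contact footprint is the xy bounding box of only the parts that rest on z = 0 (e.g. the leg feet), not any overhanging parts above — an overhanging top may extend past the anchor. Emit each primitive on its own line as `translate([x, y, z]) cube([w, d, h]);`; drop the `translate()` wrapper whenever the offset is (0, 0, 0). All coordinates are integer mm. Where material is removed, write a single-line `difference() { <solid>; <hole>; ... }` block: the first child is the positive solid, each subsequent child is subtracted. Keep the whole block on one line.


difference() { translate([250, 218, 0]) cube([5380, 140, 2330]); translate([2118, 218, 0]) cube([863, 140, 1993]); }
translate([250, 5728, 0]) cube([5380, 140, 2330]);
translate([250, 358, 0]) cube([140, 5370, 2330]);
translate([5490, 358, 0]) cube([140, 5370, 2330]);


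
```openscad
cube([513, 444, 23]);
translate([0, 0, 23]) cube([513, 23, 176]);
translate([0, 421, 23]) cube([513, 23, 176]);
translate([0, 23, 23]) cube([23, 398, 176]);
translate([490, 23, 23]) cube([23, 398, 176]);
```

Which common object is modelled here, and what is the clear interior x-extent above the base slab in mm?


An open box. The internal width is 467 mm.

A 513×444 base slab with four walls standing on it — an open box. The base is 513 mm wide and the walls are 23 mm thick, so the internal width is 513 − 2 × 23 = 467 mm.


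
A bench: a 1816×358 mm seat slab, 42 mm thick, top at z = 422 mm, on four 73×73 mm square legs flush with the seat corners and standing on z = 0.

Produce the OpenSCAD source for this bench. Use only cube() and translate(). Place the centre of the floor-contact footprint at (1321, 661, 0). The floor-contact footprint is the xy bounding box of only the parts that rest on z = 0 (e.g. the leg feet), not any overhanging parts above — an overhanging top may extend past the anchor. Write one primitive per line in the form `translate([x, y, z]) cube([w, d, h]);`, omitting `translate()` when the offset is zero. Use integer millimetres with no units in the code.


// leg_h = 422 − 42 = 380
translate([413, 482, 380]) cube([1816, 358, 42]);
translate([413, 482, 0]) cube([73, 73, 380]);
translate([413, 767, 0]) cube([73, 73, 380]);
translate([2156, 482, 0]) cube([73, 73, 380]);
translate([2156, 767, 0]) cube([73, 73, 380]);


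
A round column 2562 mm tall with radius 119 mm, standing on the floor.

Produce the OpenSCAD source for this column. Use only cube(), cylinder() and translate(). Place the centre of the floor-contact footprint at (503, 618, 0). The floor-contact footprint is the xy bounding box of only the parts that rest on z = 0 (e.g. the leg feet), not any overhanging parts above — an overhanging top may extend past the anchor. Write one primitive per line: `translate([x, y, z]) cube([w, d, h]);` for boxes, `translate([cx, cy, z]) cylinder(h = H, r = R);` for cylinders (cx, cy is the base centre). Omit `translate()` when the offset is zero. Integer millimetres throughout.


translate([503, 618, 0]) cylinder(h = 2562, r = 119);


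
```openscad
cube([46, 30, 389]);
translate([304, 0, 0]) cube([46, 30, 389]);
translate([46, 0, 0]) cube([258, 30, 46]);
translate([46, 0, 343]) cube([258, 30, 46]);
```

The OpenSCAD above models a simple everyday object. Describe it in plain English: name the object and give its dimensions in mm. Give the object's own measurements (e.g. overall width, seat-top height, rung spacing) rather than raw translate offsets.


A rectangular picture frame lying in the x–z plane (depth along y). The opening is 258 mm wide (x) by 297 mm tall (z), surrounded by a border 46 mm wide on all four sides. The frame is 30 mm deep and is made of two full-height vertical stiles with two horizontal rails fitted between them.


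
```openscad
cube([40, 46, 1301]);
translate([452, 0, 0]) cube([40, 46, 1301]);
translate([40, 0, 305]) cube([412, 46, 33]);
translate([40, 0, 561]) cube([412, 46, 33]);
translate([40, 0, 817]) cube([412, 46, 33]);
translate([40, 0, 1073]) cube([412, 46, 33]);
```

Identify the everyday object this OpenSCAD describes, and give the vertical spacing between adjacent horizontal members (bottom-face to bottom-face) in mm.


A ladder. The rung spacing is 256 mm.

Two tall 40×46 posts with 4 short bars between them — a ladder. Adjacent rungs sit at z = 305 and z = 561, so the spacing is 561 − 305 = 256 mm.


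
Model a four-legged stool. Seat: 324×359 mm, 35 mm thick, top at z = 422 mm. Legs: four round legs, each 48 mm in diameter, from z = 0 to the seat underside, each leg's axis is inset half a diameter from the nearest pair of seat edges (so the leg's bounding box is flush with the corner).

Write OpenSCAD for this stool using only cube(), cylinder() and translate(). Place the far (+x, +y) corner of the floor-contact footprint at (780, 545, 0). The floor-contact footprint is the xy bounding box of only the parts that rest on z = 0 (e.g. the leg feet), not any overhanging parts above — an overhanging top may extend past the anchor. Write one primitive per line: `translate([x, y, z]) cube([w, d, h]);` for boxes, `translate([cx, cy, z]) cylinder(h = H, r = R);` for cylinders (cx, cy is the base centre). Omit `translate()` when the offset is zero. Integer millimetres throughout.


translate([456, 186, 387]) cube([324, 359, 35]);
translate([480, 210, 0]) cylinder(h = 387, r = 24);
translate([756, 210, 0]) cylinder(h = 387, r = 24);
translate([480, 521, 0]) cylinder(h = 387, r = 24);
translate([756, 521, 0]) cylinder(h = 387, r = 24);


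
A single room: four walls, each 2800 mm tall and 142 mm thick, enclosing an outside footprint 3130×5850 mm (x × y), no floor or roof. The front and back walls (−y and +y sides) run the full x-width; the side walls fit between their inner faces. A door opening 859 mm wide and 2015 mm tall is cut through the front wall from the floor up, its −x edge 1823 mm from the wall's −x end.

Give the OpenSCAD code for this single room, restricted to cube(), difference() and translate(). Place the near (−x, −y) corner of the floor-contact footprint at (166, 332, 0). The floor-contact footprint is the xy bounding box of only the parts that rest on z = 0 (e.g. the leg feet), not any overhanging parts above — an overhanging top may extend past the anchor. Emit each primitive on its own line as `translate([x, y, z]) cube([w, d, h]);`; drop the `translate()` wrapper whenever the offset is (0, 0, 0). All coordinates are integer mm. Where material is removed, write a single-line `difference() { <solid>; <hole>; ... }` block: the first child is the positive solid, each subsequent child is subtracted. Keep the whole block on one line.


difference() { translate([166, 332, 0]) cube([3130, 142, 2800]); translate([1989, 332, 0]) cube([859, 142, 2015]); }
translate([166, 6040, 0]) cube([3130, 142, 2800]);
translate([166, 474, 0]) cube([142, 5566, 2800]);
translate([3154, 474, 0]) cube([142, 5566, 2800]);


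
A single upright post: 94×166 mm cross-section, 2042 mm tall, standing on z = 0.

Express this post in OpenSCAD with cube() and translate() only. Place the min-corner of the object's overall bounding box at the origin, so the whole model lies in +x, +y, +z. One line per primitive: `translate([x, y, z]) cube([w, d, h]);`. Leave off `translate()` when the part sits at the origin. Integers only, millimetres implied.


cube([94, 166, 2042]);


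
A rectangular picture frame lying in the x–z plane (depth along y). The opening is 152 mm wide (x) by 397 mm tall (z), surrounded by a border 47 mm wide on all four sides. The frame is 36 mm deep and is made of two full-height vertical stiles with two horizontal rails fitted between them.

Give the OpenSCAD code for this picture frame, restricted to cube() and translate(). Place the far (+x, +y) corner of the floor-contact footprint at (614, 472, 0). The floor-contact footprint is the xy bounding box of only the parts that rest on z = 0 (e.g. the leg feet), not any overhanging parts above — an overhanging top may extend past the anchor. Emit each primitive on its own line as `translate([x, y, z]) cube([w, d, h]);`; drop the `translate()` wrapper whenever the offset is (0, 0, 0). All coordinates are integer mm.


translate([368, 436, 0]) cube([47, 36, 491]);
translate([567, 436, 0]) cube([47, 36, 491]);
translate([415, 436, 0]) cube([152, 36, 47]);
translate([415, 436, 444]) cube([152, 36, 47]);


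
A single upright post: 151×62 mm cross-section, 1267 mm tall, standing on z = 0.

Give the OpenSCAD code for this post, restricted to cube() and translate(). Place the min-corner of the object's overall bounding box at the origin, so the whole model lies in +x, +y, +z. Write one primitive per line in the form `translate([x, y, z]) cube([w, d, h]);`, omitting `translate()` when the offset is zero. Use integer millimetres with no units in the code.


cube([151, 62, 1267]);


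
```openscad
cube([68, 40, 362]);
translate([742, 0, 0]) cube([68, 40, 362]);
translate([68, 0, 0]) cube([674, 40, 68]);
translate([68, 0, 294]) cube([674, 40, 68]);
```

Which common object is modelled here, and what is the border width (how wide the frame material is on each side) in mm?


A picture frame. The border width is 68 mm.

Four thin pieces enclosing a rectangular opening — a picture frame. The two full-height stiles are 362 mm tall; the top rail sits at z = 294 and is 68 mm tall, so the border above the opening is 362 − 294 = 68 mm, matching the stile x-width.


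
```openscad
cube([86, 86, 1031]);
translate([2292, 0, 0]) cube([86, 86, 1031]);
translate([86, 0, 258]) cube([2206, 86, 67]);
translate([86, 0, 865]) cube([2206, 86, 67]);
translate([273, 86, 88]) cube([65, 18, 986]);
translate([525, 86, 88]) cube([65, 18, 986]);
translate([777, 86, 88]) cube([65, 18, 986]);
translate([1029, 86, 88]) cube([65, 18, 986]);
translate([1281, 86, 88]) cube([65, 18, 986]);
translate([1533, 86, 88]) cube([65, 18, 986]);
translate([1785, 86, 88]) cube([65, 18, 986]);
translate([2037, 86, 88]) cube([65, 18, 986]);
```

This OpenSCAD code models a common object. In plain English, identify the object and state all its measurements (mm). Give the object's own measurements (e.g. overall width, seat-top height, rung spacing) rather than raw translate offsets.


A fence section. Two 86×86 mm posts, 1031 mm tall, stand on the floor with a clear span of 2206 mm between their inner faces. Two horizontal rails of 86×67 mm section span the gap between the posts with their undersides at z = 258 mm and z = 865 mm, flush with the posts' −y face. 8 pickets, each 65 mm wide, 18 mm thick and 986 mm tall, are fixed to the +y face of the rails with their bottoms at z = 88 mm, spaced across the span with a 187 mm gap after the −x post and between neighbouring pickets, with 190 mm left before the +x post.


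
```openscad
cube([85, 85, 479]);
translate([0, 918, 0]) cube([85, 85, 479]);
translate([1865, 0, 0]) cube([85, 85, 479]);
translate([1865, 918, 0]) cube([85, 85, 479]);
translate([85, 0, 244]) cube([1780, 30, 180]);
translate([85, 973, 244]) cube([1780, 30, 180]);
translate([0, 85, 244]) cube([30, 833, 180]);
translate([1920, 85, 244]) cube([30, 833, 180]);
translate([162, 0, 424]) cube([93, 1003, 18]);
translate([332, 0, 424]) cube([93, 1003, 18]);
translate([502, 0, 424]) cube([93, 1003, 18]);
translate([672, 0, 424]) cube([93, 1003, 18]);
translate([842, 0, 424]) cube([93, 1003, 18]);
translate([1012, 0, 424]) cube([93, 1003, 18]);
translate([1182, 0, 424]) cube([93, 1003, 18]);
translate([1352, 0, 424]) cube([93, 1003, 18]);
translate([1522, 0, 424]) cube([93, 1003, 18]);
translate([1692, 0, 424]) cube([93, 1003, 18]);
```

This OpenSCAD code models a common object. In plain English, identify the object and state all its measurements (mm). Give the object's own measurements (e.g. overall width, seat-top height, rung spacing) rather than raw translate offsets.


A bed frame 1950 mm long (x) by 1003 mm wide (y). Four 85×85 mm corner posts, 479 mm tall, at the corners of the footprint. Four rails of 30 mm thickness and 180 mm height run between adjacent posts with their undersides at z = 244 mm, their outer faces flush with the outside of the frame (the two x-running rails run between the posts' inner faces; the two y-running rails run between the posts' inner faces). 10 slats, each 93 mm wide (x) and 18 mm thick, lie across the top of the two x-running rails, running the full 1003 mm width of the frame in y; along x they sit between the end posts with a 77 mm gap after the −x posts and between neighbouring slats, leaving 80 mm before the +x posts.


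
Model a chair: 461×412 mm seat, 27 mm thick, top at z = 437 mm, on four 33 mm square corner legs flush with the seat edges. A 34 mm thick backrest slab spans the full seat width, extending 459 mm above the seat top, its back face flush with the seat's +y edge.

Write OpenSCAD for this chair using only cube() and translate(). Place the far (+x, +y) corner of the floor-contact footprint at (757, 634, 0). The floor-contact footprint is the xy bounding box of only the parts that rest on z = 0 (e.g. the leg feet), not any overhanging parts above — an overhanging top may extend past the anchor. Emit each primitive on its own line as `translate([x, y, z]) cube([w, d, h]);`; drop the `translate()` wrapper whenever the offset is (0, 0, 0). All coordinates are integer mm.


translate([296, 222, 410]) cube([461, 412, 27]);
translate([296, 222, 0]) cube([33, 33, 410]);
translate([724, 222, 0]) cube([33, 33, 410]);
translate([296, 601, 0]) cube([33, 33, 410]);
translate([724, 601, 0]) cube([33, 33, 410]);
translate([296, 600, 437]) cube([461, 34, 459]);


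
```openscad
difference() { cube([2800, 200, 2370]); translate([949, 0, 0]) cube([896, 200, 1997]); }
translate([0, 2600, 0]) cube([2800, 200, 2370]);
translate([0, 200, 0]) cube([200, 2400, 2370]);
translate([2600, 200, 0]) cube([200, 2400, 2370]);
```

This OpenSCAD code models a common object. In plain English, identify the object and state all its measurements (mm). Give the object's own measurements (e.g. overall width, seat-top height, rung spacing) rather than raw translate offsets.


A single room: four walls, each 2370 mm tall and 200 mm thick, enclosing an outside footprint 2800×2800 mm (x × y), no floor or roof. The front and back walls (−y and +y sides) run the full x-width; the side walls fit between their inner faces. A door opening 896 mm wide and 1997 mm tall is cut through the front wall from the floor up, its −x edge 949 mm from the wall's −x end.


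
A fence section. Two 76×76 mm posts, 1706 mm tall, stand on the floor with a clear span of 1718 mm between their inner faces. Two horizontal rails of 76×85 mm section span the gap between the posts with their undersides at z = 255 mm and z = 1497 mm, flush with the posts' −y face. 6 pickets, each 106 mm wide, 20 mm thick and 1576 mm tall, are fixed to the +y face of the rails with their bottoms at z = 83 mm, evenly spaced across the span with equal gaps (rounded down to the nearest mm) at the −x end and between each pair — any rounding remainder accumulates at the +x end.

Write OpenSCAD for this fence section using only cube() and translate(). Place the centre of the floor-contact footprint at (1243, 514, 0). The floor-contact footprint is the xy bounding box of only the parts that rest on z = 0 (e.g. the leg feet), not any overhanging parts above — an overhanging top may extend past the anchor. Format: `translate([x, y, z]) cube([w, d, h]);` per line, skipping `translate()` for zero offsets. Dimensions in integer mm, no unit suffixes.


translate([308, 476, 0]) cube([76, 76, 1706]);
translate([2102, 476, 0]) cube([76, 76, 1706]);
translate([384, 476, 255]) cube([1718, 76, 85]);
translate([384, 476, 1497]) cube([1718, 76, 85]);
translate([538, 552, 83]) cube([106, 20, 1576]);
translate([798, 552, 83]) cube([106, 20, 1576]);
translate([1058, 552, 83]) cube([106, 20, 1576]);
translate([1318, 552, 83]) cube([106, 20, 1576]);
translate([1578, 552, 83]) cube([106, 20, 1576]);
translate([1838, 552, 83]) cube([106, 20, 1576]);


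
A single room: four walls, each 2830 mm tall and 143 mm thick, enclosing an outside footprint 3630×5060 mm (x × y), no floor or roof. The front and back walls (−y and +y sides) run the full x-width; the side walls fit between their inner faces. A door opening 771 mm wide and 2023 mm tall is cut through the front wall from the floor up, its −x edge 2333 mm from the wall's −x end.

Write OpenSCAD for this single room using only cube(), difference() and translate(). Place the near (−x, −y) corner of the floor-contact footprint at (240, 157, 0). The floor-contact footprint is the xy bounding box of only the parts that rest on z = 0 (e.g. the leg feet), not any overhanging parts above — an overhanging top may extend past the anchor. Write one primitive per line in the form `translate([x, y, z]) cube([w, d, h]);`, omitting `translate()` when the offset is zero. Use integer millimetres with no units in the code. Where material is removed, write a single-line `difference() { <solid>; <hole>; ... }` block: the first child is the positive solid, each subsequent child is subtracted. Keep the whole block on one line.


difference() { translate([240, 157, 0]) cube([3630, 143, 2830]); translate([2573, 157, 0]) cube([771, 143, 2023]); }
translate([240, 5074, 0]) cube([3630, 143, 2830]);
translate([240, 300, 0]) cube([143, 4774, 2830]);
translate([3727, 300, 0]) cube([143, 4774, 2830]);


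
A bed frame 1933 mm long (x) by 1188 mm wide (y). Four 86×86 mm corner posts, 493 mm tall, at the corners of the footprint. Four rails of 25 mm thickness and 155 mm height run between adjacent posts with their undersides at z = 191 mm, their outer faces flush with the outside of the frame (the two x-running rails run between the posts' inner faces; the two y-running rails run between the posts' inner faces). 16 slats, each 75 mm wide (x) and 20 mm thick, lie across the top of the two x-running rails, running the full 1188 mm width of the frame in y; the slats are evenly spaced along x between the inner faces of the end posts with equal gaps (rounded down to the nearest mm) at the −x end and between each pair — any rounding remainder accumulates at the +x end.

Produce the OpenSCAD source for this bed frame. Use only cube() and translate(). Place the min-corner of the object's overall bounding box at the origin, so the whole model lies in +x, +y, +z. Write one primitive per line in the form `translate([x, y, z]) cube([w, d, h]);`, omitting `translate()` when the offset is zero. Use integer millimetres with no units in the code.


cube([86, 86, 493]);
translate([0, 1102, 0]) cube([86, 86, 493]);
translate([1847, 0, 0]) cube([86, 86, 493]);
translate([1847, 1102, 0]) cube([86, 86, 493]);
translate([86, 0, 191]) cube([1761, 25, 155]);
translate([86, 1163, 191]) cube([1761, 25, 155]);
translate([0, 86, 191]) cube([25, 1016, 155]);
translate([1908, 86, 191]) cube([25, 1016, 155]);
translate([119, 0, 346]) cube([75, 1188, 20]);
translate([227, 0, 346]) cube([75, 1188, 20]);
translate([335, 0, 346]) cube([75, 1188, 20]);
translate([443, 0, 346]) cube([75, 1188, 20]);
translate([551, 0, 346]) cube([75, 1188, 20]);
translate([659, 0, 346]) cube([75, 1188, 20]);
translate([767, 0, 346]) cube([75, 1188, 20]);
translate([875, 0, 346]) cube([75, 1188, 20]);
translate([983, 0, 346]) cube([75, 1188, 20]);
translate([1091, 0, 346]) cube([75, 1188, 20]);
translate([1199, 0, 346]) cube([75, 1188, 20]);
translate([1307, 0, 346]) cube([75, 1188, 20]);
translate([1415, 0, 346]) cube([75, 1188, 20]);
translate([1523, 0, 346]) cube([75, 1188, 20]);
translate([1631, 0, 346]) cube([75, 1188, 20]);
translate([1739, 0, 346]) cube([75, 1188, 20]);


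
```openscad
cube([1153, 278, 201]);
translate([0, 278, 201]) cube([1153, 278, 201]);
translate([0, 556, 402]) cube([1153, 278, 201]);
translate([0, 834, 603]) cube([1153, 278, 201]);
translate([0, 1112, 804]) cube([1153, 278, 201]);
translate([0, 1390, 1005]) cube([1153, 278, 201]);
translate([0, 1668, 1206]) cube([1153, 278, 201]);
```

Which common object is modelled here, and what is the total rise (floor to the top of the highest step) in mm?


A staircase. The total rise is 1407 mm.

7 identical blocks, each offset up and back from the previous — a staircase. Each step is 201 mm tall and there are 7 of them, so the total rise is 7 × 201 = 1407 mm.


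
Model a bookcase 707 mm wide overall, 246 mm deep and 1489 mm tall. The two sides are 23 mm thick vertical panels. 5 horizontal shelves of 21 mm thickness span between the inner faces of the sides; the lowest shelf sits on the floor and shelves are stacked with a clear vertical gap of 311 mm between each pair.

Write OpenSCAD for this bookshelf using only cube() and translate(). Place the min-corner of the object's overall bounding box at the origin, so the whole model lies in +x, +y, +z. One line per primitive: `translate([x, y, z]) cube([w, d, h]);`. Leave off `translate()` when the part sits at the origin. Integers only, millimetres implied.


cube([23, 246, 1489]);
translate([684, 0, 0]) cube([23, 246, 1489]);
translate([23, 0, 0]) cube([661, 246, 21]);
translate([23, 0, 332]) cube([661, 246, 21]);
translate([23, 0, 664]) cube([661, 246, 21]);
translate([23, 0, 996]) cube([661, 246, 21]);
translate([23, 0, 1328]) cube([661, 246, 21]);


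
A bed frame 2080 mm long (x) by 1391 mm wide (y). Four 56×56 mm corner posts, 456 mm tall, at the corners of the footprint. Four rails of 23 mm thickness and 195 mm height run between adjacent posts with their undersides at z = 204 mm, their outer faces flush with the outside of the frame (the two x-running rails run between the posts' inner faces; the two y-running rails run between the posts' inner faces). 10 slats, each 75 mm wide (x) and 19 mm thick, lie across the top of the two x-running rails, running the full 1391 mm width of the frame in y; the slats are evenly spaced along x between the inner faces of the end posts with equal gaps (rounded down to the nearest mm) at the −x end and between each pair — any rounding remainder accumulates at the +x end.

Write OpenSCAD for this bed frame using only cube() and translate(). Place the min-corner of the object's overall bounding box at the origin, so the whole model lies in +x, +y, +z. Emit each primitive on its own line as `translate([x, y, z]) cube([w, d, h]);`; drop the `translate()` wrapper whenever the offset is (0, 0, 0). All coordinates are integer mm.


cube([56, 56, 456]);
translate([0, 1335, 0]) cube([56, 56, 456]);
translate([2024, 0, 0]) cube([56, 56, 456]);
translate([2024, 1335, 0]) cube([56, 56, 456]);
translate([56, 0, 204]) cube([1968, 23, 195]);
translate([56, 1368, 204]) cube([1968, 23, 195]);
translate([0, 56, 204]) cube([23, 1279, 195]);
translate([2057, 56, 204]) cube([23, 1279, 195]);
translate([166, 0, 399]) cube([75, 1391, 19]);
translate([351, 0, 399]) cube([75, 1391, 19]);
translate([536, 0, 399]) cube([75, 1391, 19]);
translate([721, 0, 399]) cube([75, 1391, 19]);
translate([906, 0, 399]) cube([75, 1391, 19]);
translate([1091, 0, 399]) cube([75, 1391, 19]);
translate([1276, 0, 399]) cube([75, 1391, 19]);
translate([1461, 0, 399]) cube([75, 1391, 19]);
translate([1646, 0, 399]) cube([75, 1391, 19]);
translate([1831, 0, 399]) cube([75, 1391, 19]);
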